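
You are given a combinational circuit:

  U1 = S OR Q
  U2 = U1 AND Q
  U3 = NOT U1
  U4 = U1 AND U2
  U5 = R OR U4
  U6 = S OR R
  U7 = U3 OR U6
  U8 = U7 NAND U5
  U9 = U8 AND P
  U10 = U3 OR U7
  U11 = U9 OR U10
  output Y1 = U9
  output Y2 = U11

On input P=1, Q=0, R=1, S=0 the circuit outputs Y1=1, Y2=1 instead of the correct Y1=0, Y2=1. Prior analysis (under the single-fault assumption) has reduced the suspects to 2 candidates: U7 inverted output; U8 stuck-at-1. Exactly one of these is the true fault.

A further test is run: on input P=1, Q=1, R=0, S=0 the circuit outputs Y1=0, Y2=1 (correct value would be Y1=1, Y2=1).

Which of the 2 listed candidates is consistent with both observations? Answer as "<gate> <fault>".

U7 inverted output

Evaluate each candidate on input P=1, Q=1, R=0, S=0:
  U7 inverted output: U1=1, U2=1, U3=0, U4=1, U5=1, U6=0, U7=1 [inverted output], U8=0, U9=0, U10=1, U11=1 → Y1=0, Y2=1 — matches
  U8 stuck-at-1: U1=1, U2=1, U3=0, U4=1, U5=1, U6=0, U7=0, U8=1 [stuck-at-1], U9=1, U10=0, U11=1 → Y1=1, Y2=1 — eliminated
Only U7 inverted output reproduces the observed Y1=0, Y2=1.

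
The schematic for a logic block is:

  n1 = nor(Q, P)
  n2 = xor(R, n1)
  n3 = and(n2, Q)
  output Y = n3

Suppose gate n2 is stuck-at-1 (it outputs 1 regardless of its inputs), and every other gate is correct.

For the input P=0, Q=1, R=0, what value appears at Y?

Propagate with n2 forced: n1=0, n2=1 [stuck-at-1], n3=1.
So Y = 1. (Without the fault it would be 0.)

1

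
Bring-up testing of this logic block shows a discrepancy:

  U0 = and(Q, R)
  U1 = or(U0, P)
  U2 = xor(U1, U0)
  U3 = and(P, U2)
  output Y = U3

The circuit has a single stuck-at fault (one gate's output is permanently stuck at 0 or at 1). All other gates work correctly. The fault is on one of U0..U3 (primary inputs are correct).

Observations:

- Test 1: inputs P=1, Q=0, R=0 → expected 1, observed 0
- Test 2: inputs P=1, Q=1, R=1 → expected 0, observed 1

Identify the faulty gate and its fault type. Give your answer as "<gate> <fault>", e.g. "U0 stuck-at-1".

U1 stuck-at-0

Fault-free values for test 1 (P=1, Q=0, R=0): U0=0, U1=1, U2=1, U3=1, giving Y=1. Observed 0.
Test 1: faults giving observed 0 are {U0 stuck-at-1, U1 stuck-at-0, U2 stuck-at-0, U3 stuck-at-0}.
Test 2 (P=1, Q=1, R=1): fault-free U0=1, U1=1, U2=0, U3=0 → 0; observed 1. Eliminates U0 stuck-at-1, U2 stuck-at-0, U3 stuck-at-0.
Only U1 stuck-at-0 is consistent with every test.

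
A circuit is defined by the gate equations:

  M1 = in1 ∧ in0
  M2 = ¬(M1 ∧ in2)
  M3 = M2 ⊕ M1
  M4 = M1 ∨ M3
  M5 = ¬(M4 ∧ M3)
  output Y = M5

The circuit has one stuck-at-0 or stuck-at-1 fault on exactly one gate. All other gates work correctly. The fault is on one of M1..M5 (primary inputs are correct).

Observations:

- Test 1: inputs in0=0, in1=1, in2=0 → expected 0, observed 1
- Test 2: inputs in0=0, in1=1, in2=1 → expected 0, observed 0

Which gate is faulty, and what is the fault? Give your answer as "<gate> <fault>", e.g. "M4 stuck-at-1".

Fault-free values for test 1 (in0=0, in1=1, in2=0): M1=0, M2=1, M3=1, M4=1, M5=0, giving Y=0. Observed 1.
Test 1: faults giving observed 1 are {M1 stuck-at-1, M2 stuck-at-0, M3 stuck-at-0, M4 stuck-at-0, M5 stuck-at-1}.
Test 2 (in0=0, in1=1, in2=1): fault-free M1=0, M2=1, M3=1, M4=1, M5=0 → 0; observed 0. Eliminates M2 stuck-at-0, M3 stuck-at-0, M4 stuck-at-0, M5 stuck-at-1.
Only M1 stuck-at-1 is consistent with every test.

M1 stuck-at-1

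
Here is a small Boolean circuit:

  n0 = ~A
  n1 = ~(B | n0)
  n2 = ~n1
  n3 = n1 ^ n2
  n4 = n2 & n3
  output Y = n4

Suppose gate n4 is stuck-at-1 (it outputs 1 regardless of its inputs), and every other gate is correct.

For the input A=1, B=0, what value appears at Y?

Propagate with n4 forced: n0=0, n1=1, n2=0, n3=1, n4=1 [stuck-at-1].
So Y = 1. (Without the fault it would be 0.)

1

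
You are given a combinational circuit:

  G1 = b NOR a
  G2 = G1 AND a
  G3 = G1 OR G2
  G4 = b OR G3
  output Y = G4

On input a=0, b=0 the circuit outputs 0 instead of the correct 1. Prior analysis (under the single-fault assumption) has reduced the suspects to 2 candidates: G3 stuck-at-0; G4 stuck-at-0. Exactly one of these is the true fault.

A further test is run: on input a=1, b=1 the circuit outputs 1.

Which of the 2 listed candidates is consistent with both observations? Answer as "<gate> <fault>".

G3 stuck-at-0

Evaluate each candidate on input a=1, b=1:
  G3 stuck-at-0: G1=0, G2=0, G3=0 [stuck-at-0], G4=1 → 1 — matches
  G4 stuck-at-0: G1=0, G2=0, G3=0, G4=0 [stuck-at-0] → 0 — eliminated
Only G3 stuck-at-0 reproduces the observed 1.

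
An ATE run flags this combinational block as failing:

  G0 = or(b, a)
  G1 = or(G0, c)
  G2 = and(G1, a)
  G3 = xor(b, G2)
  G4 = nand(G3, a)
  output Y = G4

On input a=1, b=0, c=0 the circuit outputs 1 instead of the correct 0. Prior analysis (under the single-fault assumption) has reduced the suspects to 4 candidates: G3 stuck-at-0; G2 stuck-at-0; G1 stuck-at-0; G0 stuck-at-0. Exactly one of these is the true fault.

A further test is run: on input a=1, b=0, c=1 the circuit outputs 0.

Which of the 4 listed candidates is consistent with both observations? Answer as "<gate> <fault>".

Evaluate each candidate on input a=1, b=0, c=1:
  G3 stuck-at-0: G0=1, G1=1, G2=1, G3=0 [stuck-at-0], G4=1 → 1 — eliminated
  G2 stuck-at-0: G0=1, G1=1, G2=0 [stuck-at-0], G3=0, G4=1 → 1 — eliminated
  G1 stuck-at-0: G0=1, G1=0 [stuck-at-0], G2=0, G3=0, G4=1 → 1 — eliminated
  G0 stuck-at-0: G0=0 [stuck-at-0], G1=1, G2=1, G3=1, G4=0 → 0 — matches
Only G0 stuck-at-0 reproduces the observed 0.

G0 stuck-at-0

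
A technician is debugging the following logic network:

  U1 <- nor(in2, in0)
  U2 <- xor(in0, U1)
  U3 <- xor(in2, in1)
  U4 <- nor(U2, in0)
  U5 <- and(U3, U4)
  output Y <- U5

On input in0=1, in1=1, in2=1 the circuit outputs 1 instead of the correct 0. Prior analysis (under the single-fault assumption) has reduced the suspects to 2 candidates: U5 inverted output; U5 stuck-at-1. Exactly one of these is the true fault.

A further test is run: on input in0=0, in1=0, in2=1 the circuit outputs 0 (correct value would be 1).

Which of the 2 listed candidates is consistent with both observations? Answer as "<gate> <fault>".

Evaluate each candidate on input in0=0, in1=0, in2=1:
  U5 inverted output: U1=0, U2=0, U3=1, U4=1, U5=0 [inverted output] → 0 — matches
  U5 stuck-at-1: U1=0, U2=0, U3=1, U4=1, U5=1 [stuck-at-1] → 1 — eliminated
Only U5 inverted output reproduces the observed 0.

U5 inverted output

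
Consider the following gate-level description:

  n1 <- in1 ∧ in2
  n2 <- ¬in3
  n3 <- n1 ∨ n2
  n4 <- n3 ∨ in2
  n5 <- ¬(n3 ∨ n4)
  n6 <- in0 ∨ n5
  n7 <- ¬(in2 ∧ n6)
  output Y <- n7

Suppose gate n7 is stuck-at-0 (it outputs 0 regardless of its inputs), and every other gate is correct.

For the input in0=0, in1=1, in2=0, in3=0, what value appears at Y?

0

Propagate with n7 forced: n1=0, n2=1, n3=1, n4=1, n5=0, n6=0, n7=0 [stuck-at-0].
So Y = 0. (Without the fault it would be 1.)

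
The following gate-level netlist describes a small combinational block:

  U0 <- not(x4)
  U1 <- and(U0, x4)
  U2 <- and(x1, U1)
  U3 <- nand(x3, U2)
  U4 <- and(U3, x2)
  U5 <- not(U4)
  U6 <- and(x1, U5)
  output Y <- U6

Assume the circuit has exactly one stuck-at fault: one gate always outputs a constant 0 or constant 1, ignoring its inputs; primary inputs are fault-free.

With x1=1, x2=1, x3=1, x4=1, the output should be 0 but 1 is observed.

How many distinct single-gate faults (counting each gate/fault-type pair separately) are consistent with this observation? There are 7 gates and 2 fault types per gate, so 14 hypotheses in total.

7

Fault-free: U0=0, U1=0, U2=0, U3=1, U4=1, U5=0, U6=0 → 0. Observed 1.
  U0 stuck-at-0: output 0 ✗
  U0 stuck-at-1: output 1 ✓
  U1 stuck-at-0: output 0 ✗
  U1 stuck-at-1: output 1 ✓
  U2 stuck-at-0: output 0 ✗
  U2 stuck-at-1: output 1 ✓
  U3 stuck-at-0: output 1 ✓
  U3 stuck-at-1: output 0 ✗
  U4 stuck-at-0: output 1 ✓
  U4 stuck-at-1: output 0 ✗
  U5 stuck-at-0: output 0 ✗
  U5 stuck-at-1: output 1 ✓
  U6 stuck-at-0: output 0 ✗
  U6 stuck-at-1: output 1 ✓
Consistent faults: {U0 stuck-at-1, U1 stuck-at-1, U2 stuck-at-1, U3 stuck-at-0, U4 stuck-at-0, U5 stuck-at-1, U6 stuck-at-1} — 7 in all.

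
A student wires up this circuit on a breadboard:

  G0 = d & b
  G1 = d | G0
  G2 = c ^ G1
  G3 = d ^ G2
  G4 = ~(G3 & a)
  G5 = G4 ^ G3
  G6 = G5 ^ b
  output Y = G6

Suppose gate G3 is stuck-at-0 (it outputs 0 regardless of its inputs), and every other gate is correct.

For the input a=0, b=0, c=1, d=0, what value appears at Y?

Propagate with G3 forced: G0=0, G1=0, G2=1, G3=0 [stuck-at-0], G4=1, G5=1, G6=1.
So Y = 1. (Without the fault it would be 0.)

1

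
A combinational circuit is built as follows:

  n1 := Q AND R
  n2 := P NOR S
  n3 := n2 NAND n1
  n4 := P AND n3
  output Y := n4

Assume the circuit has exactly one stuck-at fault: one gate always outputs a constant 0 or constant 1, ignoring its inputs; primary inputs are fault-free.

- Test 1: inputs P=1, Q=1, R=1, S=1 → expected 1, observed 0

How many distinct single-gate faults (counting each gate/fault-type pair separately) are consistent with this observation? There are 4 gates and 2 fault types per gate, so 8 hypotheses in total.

Fault-free: n1=1, n2=0, n3=1, n4=1 → 1. Observed 0.
  n1 stuck-at-0: output 1 ✗
  n1 stuck-at-1: output 1 ✗
  n2 stuck-at-0: output 1 ✗
  n2 stuck-at-1: output 0 ✓
  n3 stuck-at-0: output 0 ✓
  n3 stuck-at-1: output 1 ✗
  n4 stuck-at-0: output 0 ✓
  n4 stuck-at-1: output 1 ✗
Consistent faults: {n2 stuck-at-1, n3 stuck-at-0, n4 stuck-at-0} — 3 in all.

3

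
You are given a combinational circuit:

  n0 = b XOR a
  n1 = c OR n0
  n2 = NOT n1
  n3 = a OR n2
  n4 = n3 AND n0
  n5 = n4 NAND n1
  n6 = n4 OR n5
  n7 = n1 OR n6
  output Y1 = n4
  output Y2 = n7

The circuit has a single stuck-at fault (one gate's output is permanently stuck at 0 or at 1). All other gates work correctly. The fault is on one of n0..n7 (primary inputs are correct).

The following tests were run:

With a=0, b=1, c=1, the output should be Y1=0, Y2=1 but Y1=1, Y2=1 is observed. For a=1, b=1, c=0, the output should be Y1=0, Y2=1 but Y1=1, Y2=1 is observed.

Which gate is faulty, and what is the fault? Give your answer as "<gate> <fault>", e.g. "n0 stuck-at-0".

n4 stuck-at-1

Fault-free values for test 1 (a=0, b=1, c=1): n0=1, n1=1, n2=0, n3=0, n4=0, n5=1, n6=1, n7=1, giving Y1=0, Y2=1. Observed Y1=1, Y2=1.
Test 1: faults giving observed Y1=1, Y2=1 are {n1 stuck-at-0, n2 stuck-at-1, n3 stuck-at-1, n4 stuck-at-1}.
Test 2 (a=1, b=1, c=0): fault-free n0=0, n1=0, n2=1, n3=1, n4=0, n5=1, n6=1, n7=1 → Y1=0, Y2=1; observed Y1=1, Y2=1. Eliminates n1 stuck-at-0, n2 stuck-at-1, n3 stuck-at-1.
Only n4 stuck-at-1 is consistent with every test.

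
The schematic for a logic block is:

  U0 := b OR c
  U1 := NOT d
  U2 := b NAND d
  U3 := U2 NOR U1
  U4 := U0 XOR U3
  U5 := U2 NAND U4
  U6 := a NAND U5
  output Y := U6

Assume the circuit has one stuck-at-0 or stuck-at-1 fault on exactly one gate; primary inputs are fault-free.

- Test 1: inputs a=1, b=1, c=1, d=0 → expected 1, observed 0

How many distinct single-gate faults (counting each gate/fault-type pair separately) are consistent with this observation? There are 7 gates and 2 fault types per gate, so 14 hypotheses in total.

Fault-free: U0=1, U1=1, U2=1, U3=0, U4=1, U5=0, U6=1 → 1. Observed 0.
  U0 stuck-at-0: output 0 ✓
  U0 stuck-at-1: output 1 ✗
  U1 stuck-at-0: output 1 ✗
  U1 stuck-at-1: output 1 ✗
  U2 stuck-at-0: output 0 ✓
  U2 stuck-at-1: output 1 ✗
  U3 stuck-at-0: output 1 ✗
  U3 stuck-at-1: output 0 ✓
  U4 stuck-at-0: output 0 ✓
  U4 stuck-at-1: output 1 ✗
  U5 stuck-at-0: output 1 ✗
  U5 stuck-at-1: output 0 ✓
  U6 stuck-at-0: output 0 ✓
  U6 stuck-at-1: output 1 ✗
Consistent faults: {U0 stuck-at-0, U2 stuck-at-0, U3 stuck-at-1, U4 stuck-at-0, U5 stuck-at-1, U6 stuck-at-0} — 6 in all.

6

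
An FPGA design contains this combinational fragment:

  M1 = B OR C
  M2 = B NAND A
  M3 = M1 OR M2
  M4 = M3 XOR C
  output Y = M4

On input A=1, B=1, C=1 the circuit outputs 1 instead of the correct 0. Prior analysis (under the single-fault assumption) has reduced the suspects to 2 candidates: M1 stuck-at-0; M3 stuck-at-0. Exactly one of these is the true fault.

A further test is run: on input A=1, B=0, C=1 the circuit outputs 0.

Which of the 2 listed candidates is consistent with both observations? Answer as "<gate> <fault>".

M1 stuck-at-0

Evaluate each candidate on input A=1, B=0, C=1:
  M1 stuck-at-0: M1=0 [stuck-at-0], M2=1, M3=1, M4=0 → 0 — matches
  M3 stuck-at-0: M1=1, M2=1, M3=0 [stuck-at-0], M4=1 → 1 — eliminated
Only M1 stuck-at-0 reproduces the observed 0.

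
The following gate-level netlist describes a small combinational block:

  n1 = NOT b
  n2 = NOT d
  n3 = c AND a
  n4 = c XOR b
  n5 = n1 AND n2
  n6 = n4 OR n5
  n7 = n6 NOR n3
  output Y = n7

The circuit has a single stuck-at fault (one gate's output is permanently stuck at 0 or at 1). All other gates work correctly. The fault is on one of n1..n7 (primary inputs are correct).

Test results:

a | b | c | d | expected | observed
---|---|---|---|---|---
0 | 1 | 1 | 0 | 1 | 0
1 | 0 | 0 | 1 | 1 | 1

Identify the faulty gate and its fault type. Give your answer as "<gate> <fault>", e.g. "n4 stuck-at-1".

Fault-free values for test 1 (a=0, b=1, c=1, d=0): n1=0, n2=1, n3=0, n4=0, n5=0, n6=0, n7=1, giving Y=1. Observed 0.
Test 1: faults giving observed 0 are {n1 stuck-at-1, n3 stuck-at-1, n4 stuck-at-1, n5 stuck-at-1, n6 stuck-at-1, n7 stuck-at-0}.
Test 2 (a=1, b=0, c=0, d=1): fault-free n1=1, n2=0, n3=0, n4=0, n5=0, n6=0, n7=1 → 1; observed 1. Eliminates n3 stuck-at-1, n4 stuck-at-1, n5 stuck-at-1, n6 stuck-at-1, n7 stuck-at-0.
Only n1 stuck-at-1 is consistent with every test.

n1 stuck-at-1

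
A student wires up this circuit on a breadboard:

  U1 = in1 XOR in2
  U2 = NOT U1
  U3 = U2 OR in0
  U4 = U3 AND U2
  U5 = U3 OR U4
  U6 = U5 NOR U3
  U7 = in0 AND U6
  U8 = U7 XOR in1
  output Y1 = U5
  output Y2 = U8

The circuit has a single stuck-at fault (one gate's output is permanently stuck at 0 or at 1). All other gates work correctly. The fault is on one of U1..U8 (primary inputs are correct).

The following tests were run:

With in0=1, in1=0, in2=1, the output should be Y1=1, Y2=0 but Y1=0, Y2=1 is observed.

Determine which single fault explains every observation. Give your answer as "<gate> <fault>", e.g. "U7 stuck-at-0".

U3 stuck-at-0

Fault-free values for test 1 (in0=1, in1=0, in2=1): U1=1, U2=0, U3=1, U4=0, U5=1, U6=0, U7=0, U8=0, giving Y1=1, Y2=0. Observed Y1=0, Y2=1.
Test 1: faults giving observed Y1=0, Y2=1 are {U3 stuck-at-0}.
Only U3 stuck-at-0 is consistent with every test.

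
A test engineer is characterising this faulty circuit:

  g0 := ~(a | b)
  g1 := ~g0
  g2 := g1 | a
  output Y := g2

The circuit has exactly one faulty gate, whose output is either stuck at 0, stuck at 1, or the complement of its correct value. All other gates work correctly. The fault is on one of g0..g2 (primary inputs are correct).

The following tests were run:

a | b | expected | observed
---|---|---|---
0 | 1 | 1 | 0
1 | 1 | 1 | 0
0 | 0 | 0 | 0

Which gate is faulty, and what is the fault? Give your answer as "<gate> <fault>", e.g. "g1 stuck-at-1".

g2 stuck-at-0

Fault-free values for test 1 (a=0, b=1): g0=0, g1=1, g2=1, giving Y=1. Observed 0.
Test 1: faults giving observed 0 are {g0 stuck-at-1, g0 inverted output, g1 stuck-at-0, g1 inverted output, g2 stuck-at-0, g2 inverted output}.
Test 2 (a=1, b=1): fault-free g0=0, g1=1, g2=1 → 1; observed 0. Eliminates g0 stuck-at-1, g0 inverted output, g1 stuck-at-0, g1 inverted output.
Test 3 (a=0, b=0): fault-free g0=1, g1=0, g2=0 → 0; observed 0. Eliminates g2 inverted output.
Only g2 stuck-at-0 is consistent with every test.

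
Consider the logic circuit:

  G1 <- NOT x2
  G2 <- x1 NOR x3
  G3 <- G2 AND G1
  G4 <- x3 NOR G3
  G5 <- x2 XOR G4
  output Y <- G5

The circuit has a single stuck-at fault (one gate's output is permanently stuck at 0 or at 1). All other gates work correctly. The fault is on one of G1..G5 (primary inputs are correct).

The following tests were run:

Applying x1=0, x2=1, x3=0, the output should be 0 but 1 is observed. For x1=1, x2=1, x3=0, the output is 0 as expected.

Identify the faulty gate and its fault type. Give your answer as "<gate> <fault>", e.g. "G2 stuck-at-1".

Fault-free values for test 1 (x1=0, x2=1, x3=0): G1=0, G2=1, G3=0, G4=1, G5=0, giving Y=0. Observed 1.
Test 1: faults giving observed 1 are {G1 stuck-at-1, G3 stuck-at-1, G4 stuck-at-0, G5 stuck-at-1}.
Test 2 (x1=1, x2=1, x3=0): fault-free G1=0, G2=0, G3=0, G4=1, G5=0 → 0; observed 0. Eliminates G3 stuck-at-1, G4 stuck-at-0, G5 stuck-at-1.
Only G1 stuck-at-1 is consistent with every test.

G1 stuck-at-1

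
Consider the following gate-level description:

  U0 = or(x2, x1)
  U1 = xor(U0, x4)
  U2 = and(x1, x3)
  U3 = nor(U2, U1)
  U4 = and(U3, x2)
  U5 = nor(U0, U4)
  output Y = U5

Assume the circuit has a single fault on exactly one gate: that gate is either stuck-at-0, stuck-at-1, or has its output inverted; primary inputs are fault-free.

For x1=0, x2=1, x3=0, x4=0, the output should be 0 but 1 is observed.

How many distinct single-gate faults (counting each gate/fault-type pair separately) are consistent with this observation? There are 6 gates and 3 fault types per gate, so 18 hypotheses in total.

Fault-free: U0=1, U1=1, U2=0, U3=0, U4=0, U5=0 → 0. Observed 1.
  U0: none of the 3 fault types match ✗
  U1: none of the 3 fault types match ✗
  U2: none of the 3 fault types match ✗
  U3: none of the 3 fault types match ✗
  U4: none of the 3 fault types match ✗
  U5: stuck-at-1, inverted output ✓; others ✗
Consistent faults: {U5 stuck-at-1, U5 inverted output} — 2 in all.

2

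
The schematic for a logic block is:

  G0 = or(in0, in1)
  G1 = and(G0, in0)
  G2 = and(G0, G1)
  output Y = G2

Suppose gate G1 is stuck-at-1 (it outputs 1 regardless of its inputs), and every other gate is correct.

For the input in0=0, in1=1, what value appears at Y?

Propagate with G1 forced: G0=1, G1=1 [stuck-at-1], G2=1.
So Y = 1. (Without the fault it would be 0.)

1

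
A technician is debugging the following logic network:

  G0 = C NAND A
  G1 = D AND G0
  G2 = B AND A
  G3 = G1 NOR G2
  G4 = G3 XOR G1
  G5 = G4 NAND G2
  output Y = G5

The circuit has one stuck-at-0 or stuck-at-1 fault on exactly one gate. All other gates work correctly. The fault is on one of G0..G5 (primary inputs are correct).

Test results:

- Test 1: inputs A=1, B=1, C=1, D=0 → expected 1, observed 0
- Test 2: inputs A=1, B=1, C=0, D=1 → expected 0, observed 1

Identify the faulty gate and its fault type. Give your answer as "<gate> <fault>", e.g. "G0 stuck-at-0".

Fault-free values for test 1 (A=1, B=1, C=1, D=0): G0=0, G1=0, G2=1, G3=0, G4=0, G5=1, giving Y=1. Observed 0.
Test 1: faults giving observed 0 are {G1 stuck-at-1, G3 stuck-at-1, G4 stuck-at-1, G5 stuck-at-0}.
Test 2 (A=1, B=1, C=0, D=1): fault-free G0=1, G1=1, G2=1, G3=0, G4=1, G5=0 → 0; observed 1. Eliminates G1 stuck-at-1, G4 stuck-at-1, G5 stuck-at-0.
Only G3 stuck-at-1 is consistent with every test.

G3 stuck-at-1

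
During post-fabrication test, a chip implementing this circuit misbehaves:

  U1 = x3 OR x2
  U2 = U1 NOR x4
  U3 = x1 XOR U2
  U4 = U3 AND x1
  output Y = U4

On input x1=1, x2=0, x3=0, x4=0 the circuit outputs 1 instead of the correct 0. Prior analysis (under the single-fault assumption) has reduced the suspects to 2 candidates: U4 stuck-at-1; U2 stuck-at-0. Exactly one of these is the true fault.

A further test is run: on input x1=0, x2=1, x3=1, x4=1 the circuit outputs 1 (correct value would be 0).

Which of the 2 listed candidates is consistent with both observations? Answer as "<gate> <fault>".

Evaluate each candidate on input x1=0, x2=1, x3=1, x4=1:
  U4 stuck-at-1: U1=1, U2=0, U3=0, U4=1 [stuck-at-1] → 1 — matches
  U2 stuck-at-0: U1=1, U2=0 [stuck-at-0], U3=0, U4=0 → 0 — eliminated
Only U4 stuck-at-1 reproduces the observed 1.

U4 stuck-at-1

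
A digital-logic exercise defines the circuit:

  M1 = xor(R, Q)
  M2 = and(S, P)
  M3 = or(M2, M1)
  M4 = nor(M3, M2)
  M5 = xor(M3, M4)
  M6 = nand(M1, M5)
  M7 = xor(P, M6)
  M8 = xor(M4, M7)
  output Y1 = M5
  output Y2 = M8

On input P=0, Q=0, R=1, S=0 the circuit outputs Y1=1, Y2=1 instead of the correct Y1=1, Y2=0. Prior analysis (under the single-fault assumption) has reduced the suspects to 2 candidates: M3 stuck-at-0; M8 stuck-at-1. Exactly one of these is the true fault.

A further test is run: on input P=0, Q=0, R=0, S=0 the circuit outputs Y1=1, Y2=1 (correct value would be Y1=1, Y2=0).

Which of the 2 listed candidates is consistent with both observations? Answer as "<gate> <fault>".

M8 stuck-at-1

Evaluate each candidate on input P=0, Q=0, R=0, S=0:
  M3 stuck-at-0: M1=0, M2=0, M3=0 [stuck-at-0], M4=1, M5=1, M6=1, M7=1, M8=0 → Y1=1, Y2=0 — eliminated
  M8 stuck-at-1: M1=0, M2=0, M3=0, M4=1, M5=1, M6=1, M7=1, M8=1 [stuck-at-1] → Y1=1, Y2=1 — matches
Only M8 stuck-at-1 reproduces the observed Y1=1, Y2=1.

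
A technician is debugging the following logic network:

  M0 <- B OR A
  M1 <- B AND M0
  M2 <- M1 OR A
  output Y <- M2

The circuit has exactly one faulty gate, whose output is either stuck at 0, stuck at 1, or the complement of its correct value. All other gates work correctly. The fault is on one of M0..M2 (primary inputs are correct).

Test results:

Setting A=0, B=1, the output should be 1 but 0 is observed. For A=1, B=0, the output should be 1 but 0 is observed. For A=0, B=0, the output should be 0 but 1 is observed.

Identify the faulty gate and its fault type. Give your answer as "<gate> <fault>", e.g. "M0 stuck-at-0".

M2 inverted output

Fault-free values for test 1 (A=0, B=1): M0=1, M1=1, M2=1, giving Y=1. Observed 0.
Test 1: faults giving observed 0 are {M0 stuck-at-0, M0 inverted output, M1 stuck-at-0, M1 inverted output, M2 stuck-at-0, M2 inverted output}.
Test 2 (A=1, B=0): fault-free M0=1, M1=0, M2=1 → 1; observed 0. Eliminates M0 stuck-at-0, M0 inverted output, M1 stuck-at-0, M1 inverted output.
Test 3 (A=0, B=0): fault-free M0=0, M1=0, M2=0 → 0; observed 1. Eliminates M2 stuck-at-0.
Only M2 inverted output is consistent with every test.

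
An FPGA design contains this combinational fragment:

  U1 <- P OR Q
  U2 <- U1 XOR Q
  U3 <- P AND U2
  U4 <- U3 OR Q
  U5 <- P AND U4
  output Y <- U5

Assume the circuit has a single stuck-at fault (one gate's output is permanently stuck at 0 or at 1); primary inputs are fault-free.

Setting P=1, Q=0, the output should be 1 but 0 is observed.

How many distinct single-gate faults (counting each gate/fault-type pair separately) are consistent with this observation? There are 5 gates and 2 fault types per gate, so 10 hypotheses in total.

Fault-free: U1=1, U2=1, U3=1, U4=1, U5=1 → 1. Observed 0.
  U1 stuck-at-0: output 0 ✓
  U1 stuck-at-1: output 1 ✗
  U2 stuck-at-0: output 0 ✓
  U2 stuck-at-1: output 1 ✗
  U3 stuck-at-0: output 0 ✓
  U3 stuck-at-1: output 1 ✗
  U4 stuck-at-0: output 0 ✓
  U4 stuck-at-1: output 1 ✗
  U5 stuck-at-0: output 0 ✓
  U5 stuck-at-1: output 1 ✗
Consistent faults: {U1 stuck-at-0, U2 stuck-at-0, U3 stuck-at-0, U4 stuck-at-0, U5 stuck-at-0} — 5 in all.

5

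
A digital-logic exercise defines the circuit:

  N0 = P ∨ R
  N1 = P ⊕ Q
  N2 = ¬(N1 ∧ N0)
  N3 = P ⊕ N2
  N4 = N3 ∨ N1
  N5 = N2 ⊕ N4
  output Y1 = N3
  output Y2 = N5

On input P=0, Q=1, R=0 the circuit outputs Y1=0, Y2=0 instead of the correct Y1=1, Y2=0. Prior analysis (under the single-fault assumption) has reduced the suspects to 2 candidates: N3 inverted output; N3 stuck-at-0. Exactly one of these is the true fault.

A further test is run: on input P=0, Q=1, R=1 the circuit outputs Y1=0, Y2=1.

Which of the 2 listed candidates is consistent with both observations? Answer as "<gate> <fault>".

N3 stuck-at-0

Evaluate each candidate on input P=0, Q=1, R=1:
  N3 inverted output: N0=1, N1=1, N2=0, N3=1 [inverted output], N4=1, N5=1 → Y1=1, Y2=1 — eliminated
  N3 stuck-at-0: N0=1, N1=1, N2=0, N3=0 [stuck-at-0], N4=1, N5=1 → Y1=0, Y2=1 — matches
Only N3 stuck-at-0 reproduces the observed Y1=0, Y2=1.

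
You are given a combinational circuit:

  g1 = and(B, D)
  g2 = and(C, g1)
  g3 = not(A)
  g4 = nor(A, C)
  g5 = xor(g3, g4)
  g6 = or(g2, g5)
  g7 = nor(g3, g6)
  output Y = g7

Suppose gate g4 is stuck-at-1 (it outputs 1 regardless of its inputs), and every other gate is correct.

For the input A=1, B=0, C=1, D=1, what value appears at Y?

0

Propagate with g4 forced: g1=0, g2=0, g3=0, g4=1 [stuck-at-1], g5=1, g6=1, g7=0.
So Y = 0. (Without the fault it would be 1.)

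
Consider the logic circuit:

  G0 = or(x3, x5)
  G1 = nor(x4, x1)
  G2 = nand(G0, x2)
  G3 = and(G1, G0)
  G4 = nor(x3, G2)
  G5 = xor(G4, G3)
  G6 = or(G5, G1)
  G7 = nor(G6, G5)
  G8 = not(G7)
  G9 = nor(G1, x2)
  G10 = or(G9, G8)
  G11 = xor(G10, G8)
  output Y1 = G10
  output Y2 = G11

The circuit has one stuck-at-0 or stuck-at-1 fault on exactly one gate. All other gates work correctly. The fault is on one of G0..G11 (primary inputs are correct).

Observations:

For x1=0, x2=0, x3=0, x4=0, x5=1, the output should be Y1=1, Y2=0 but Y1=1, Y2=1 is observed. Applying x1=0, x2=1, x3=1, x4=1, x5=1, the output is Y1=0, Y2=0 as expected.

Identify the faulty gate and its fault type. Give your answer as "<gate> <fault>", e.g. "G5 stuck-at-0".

G1 stuck-at-0

Fault-free values for test 1 (x1=0, x2=0, x3=0, x4=0, x5=1): G0=1, G1=1, G2=1, G3=1, G4=0, G5=1, G6=1, G7=0, G8=1, G9=0, G10=1, G11=0, giving Y1=1, Y2=0. Observed Y1=1, Y2=1.
Test 1: faults giving observed Y1=1, Y2=1 are {G1 stuck-at-0, G11 stuck-at-1}.
Test 2 (x1=0, x2=1, x3=1, x4=1, x5=1): fault-free G0=1, G1=0, G2=0, G3=0, G4=0, G5=0, G6=0, G7=1, G8=0, G9=0, G10=0, G11=0 → Y1=0, Y2=0; observed Y1=0, Y2=0. Eliminates G11 stuck-at-1.
Only G1 stuck-at-0 is consistent with every test.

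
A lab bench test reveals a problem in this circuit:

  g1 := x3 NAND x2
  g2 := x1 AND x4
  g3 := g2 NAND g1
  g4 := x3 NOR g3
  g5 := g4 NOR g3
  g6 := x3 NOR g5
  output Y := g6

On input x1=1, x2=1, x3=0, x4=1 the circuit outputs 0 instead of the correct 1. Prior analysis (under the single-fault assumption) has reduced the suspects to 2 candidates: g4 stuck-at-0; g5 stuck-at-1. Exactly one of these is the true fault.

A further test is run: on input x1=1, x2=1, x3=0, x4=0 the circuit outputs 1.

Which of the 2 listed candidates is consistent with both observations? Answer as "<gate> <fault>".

g4 stuck-at-0

Evaluate each candidate on input x1=1, x2=1, x3=0, x4=0:
  g4 stuck-at-0: g1=1, g2=0, g3=1, g4=0 [stuck-at-0], g5=0, g6=1 → 1 — matches
  g5 stuck-at-1: g1=1, g2=0, g3=1, g4=0, g5=1 [stuck-at-1], g6=0 → 0 — eliminated
Only g4 stuck-at-0 reproduces the observed 1.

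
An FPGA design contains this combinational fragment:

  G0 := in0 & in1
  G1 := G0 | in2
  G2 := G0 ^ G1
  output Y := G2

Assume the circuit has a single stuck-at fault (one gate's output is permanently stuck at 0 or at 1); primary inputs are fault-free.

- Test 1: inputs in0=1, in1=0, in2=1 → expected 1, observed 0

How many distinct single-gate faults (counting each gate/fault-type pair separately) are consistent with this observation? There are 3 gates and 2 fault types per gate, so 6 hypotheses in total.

Fault-free: G0=0, G1=1, G2=1 → 1. Observed 0.
  G0 stuck-at-0: output 1 ✗
  G0 stuck-at-1: output 0 ✓
  G1 stuck-at-0: output 0 ✓
  G1 stuck-at-1: output 1 ✗
  G2 stuck-at-0: output 0 ✓
  G2 stuck-at-1: output 1 ✗
Consistent faults: {G0 stuck-at-1, G1 stuck-at-0, G2 stuck-at-0} — 3 in all.

3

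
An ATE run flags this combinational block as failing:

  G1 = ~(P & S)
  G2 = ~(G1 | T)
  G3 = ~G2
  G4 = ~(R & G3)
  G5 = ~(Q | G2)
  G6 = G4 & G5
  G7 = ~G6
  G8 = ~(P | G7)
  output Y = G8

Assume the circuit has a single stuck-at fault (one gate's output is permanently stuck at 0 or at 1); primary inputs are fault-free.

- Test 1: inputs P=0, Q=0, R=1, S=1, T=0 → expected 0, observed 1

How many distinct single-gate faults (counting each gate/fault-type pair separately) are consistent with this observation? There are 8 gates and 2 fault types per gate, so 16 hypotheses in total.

Fault-free: G1=1, G2=0, G3=1, G4=0, G5=1, G6=0, G7=1, G8=0 → 0. Observed 1.
  G1: none of the 2 fault types match ✗
  G2: none of the 2 fault types match ✗
  G3: stuck-at-0 ✓; others ✗
  G4: stuck-at-1 ✓; others ✗
  G5: none of the 2 fault types match ✗
  G6: stuck-at-1 ✓; others ✗
  G7: stuck-at-0 ✓; others ✗
  G8: stuck-at-1 ✓; others ✗
Consistent faults: {G3 stuck-at-0, G4 stuck-at-1, G6 stuck-at-1, G7 stuck-at-0, G8 stuck-at-1} — 5 in all.

5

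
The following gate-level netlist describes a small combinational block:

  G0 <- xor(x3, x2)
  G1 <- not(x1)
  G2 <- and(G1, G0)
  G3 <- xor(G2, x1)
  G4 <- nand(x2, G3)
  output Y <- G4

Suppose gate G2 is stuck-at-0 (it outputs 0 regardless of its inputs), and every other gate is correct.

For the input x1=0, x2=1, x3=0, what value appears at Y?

1

Propagate with G2 forced: G0=1, G1=1, G2=0 [stuck-at-0], G3=0, G4=1.
So Y = 1. (Without the fault it would be 0.)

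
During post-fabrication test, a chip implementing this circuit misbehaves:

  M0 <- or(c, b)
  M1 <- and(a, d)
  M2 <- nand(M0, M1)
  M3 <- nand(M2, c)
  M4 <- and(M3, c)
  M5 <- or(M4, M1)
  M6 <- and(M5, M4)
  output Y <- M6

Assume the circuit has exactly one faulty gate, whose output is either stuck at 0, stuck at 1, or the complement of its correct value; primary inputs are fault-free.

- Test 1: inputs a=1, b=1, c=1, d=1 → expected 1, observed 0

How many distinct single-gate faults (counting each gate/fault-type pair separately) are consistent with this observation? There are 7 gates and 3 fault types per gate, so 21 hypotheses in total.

14

Fault-free: M0=1, M1=1, M2=0, M3=1, M4=1, M5=1, M6=1 → 1. Observed 0.
  M0: stuck-at-0, inverted output ✓; others ✗
  M1: stuck-at-0, inverted output ✓; others ✗
  M2: stuck-at-1, inverted output ✓; others ✗
  M3: stuck-at-0, inverted output ✓; others ✗
  M4: stuck-at-0, inverted output ✓; others ✗
  M5: stuck-at-0, inverted output ✓; others ✗
  M6: stuck-at-0, inverted output ✓; others ✗
Consistent faults: {M0 stuck-at-0, M0 inverted output, M1 stuck-at-0, M1 inverted output, M2 stuck-at-1, M2 inverted output, M3 stuck-at-0, M3 inverted output, M4 stuck-at-0, M4 inverted output, M5 stuck-at-0, M5 inverted output, M6 stuck-at-0, M6 inverted output} — 14 in all.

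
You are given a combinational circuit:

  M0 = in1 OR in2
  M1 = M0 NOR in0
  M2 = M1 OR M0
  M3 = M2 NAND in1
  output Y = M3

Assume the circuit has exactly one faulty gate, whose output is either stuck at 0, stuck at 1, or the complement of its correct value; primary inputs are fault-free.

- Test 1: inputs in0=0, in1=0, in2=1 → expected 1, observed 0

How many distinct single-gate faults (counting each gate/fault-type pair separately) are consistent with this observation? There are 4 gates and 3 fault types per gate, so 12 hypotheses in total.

Fault-free: M0=1, M1=0, M2=1, M3=1 → 1. Observed 0.
  M0 stuck-at-0: output 1 ✗
  M0 stuck-at-1: output 1 ✗
  M0 inverted output: output 1 ✗
  M1 stuck-at-0: output 1 ✗
  M1 stuck-at-1: output 1 ✗
  M1 inverted output: output 1 ✗
  M2 stuck-at-0: output 1 ✗
  M2 stuck-at-1: output 1 ✗
  M2 inverted output: output 1 ✗
  M3 stuck-at-0: output 0 ✓
  M3 stuck-at-1: output 1 ✗
  M3 inverted output: output 0 ✓
Consistent faults: {M3 stuck-at-0, M3 inverted output} — 2 in all.

2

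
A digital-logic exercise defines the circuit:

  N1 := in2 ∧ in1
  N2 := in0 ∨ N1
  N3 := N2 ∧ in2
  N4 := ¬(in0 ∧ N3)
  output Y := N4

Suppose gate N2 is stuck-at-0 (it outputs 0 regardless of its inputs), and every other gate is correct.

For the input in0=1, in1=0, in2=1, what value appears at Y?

Propagate with N2 forced: N1=0, N2=0 [stuck-at-0], N3=0, N4=1.
So Y = 1. (Without the fault it would be 0.)

1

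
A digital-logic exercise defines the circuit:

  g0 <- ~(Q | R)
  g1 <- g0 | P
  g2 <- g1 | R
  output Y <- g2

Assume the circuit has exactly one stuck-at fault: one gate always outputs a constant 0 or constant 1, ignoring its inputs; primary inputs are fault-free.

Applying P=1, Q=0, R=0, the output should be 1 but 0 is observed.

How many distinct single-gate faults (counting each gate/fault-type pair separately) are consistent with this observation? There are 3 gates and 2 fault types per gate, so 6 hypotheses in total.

Fault-free: g0=1, g1=1, g2=1 → 1. Observed 0.
  g0 stuck-at-0: output 1 ✗
  g0 stuck-at-1: output 1 ✗
  g1 stuck-at-0: output 0 ✓
  g1 stuck-at-1: output 1 ✗
  g2 stuck-at-0: output 0 ✓
  g2 stuck-at-1: output 1 ✗
Consistent faults: {g1 stuck-at-0, g2 stuck-at-0} — 2 in all.

2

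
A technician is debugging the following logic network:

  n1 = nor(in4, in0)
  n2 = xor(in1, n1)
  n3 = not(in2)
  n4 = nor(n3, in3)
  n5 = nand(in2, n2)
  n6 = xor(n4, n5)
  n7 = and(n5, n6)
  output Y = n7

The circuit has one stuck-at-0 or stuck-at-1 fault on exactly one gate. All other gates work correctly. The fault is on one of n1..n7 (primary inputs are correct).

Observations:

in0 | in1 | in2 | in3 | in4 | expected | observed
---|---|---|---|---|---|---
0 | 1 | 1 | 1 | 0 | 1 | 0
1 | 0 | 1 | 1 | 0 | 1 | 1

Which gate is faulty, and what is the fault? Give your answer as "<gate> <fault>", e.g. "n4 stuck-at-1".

Fault-free values for test 1 (in0=0, in1=1, in2=1, in3=1, in4=0): n1=1, n2=0, n3=0, n4=0, n5=1, n6=1, n7=1, giving Y=1. Observed 0.
Test 1: faults giving observed 0 are {n1 stuck-at-0, n2 stuck-at-1, n4 stuck-at-1, n5 stuck-at-0, n6 stuck-at-0, n7 stuck-at-0}.
Test 2 (in0=1, in1=0, in2=1, in3=1, in4=0): fault-free n1=0, n2=0, n3=0, n4=0, n5=1, n6=1, n7=1 → 1; observed 1. Eliminates n2 stuck-at-1, n4 stuck-at-1, n5 stuck-at-0, n6 stuck-at-0, n7 stuck-at-0.
Only n1 stuck-at-0 is consistent with every test.

n1 stuck-at-0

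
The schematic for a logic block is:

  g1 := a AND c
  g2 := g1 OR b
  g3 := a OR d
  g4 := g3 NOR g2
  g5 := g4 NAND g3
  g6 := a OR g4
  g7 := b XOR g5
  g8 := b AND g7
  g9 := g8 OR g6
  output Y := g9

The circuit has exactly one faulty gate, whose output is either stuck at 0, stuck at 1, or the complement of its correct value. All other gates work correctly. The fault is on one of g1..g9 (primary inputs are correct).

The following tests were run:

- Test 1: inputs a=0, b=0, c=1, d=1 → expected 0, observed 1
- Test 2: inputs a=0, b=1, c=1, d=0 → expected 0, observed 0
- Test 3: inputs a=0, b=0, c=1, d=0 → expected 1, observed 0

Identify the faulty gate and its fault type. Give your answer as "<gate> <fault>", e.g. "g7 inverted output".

g3 inverted output

Fault-free values for test 1 (a=0, b=0, c=1, d=1): g1=0, g2=0, g3=1, g4=0, g5=1, g6=0, g7=1, g8=0, g9=0, giving Y=0. Observed 1.
Test 1: faults giving observed 1 are {g3 stuck-at-0, g3 inverted output, g4 stuck-at-1, g4 inverted output, g6 stuck-at-1, g6 inverted output, g8 stuck-at-1, g8 inverted output, g9 stuck-at-1, g9 inverted output}.
Test 2 (a=0, b=1, c=1, d=0): fault-free g1=0, g2=1, g3=0, g4=0, g5=1, g6=0, g7=0, g8=0, g9=0 → 0; observed 0. Eliminates g4 stuck-at-1, g4 inverted output, g6 stuck-at-1, g6 inverted output, g8 stuck-at-1, g8 inverted output, g9 stuck-at-1, g9 inverted output.
Test 3 (a=0, b=0, c=1, d=0): fault-free g1=0, g2=0, g3=0, g4=1, g5=1, g6=1, g7=1, g8=0, g9=1 → 1; observed 0. Eliminates g3 stuck-at-0.
Only g3 inverted output is consistent with every test.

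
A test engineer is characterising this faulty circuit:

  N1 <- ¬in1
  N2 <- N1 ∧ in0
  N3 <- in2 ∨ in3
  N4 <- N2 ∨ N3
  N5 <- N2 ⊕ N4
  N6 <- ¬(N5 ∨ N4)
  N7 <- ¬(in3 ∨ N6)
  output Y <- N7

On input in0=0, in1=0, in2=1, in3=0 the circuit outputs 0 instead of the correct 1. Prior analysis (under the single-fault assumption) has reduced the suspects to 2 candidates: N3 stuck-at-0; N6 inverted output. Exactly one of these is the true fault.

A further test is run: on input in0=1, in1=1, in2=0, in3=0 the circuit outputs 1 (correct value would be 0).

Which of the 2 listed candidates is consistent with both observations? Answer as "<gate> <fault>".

N6 inverted output

Evaluate each candidate on input in0=1, in1=1, in2=0, in3=0:
  N3 stuck-at-0: N1=0, N2=0, N3=0 [stuck-at-0], N4=0, N5=0, N6=1, N7=0 → 0 — eliminated
  N6 inverted output: N1=0, N2=0, N3=0, N4=0, N5=0, N6=0 [inverted output], N7=1 → 1 — matches
Only N6 inverted output reproduces the observed 1.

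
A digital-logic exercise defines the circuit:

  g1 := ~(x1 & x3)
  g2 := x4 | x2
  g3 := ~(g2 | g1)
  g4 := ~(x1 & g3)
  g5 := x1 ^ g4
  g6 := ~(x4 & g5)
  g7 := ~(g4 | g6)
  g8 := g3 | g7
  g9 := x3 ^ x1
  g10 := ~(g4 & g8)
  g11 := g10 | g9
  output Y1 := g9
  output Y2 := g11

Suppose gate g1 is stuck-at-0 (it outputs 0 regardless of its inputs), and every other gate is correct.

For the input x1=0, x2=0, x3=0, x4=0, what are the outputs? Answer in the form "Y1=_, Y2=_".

Y1=0, Y2=0

Propagate with g1 forced: g1=0 [stuck-at-0], g2=0, g3=1, g4=1, g5=1, g6=1, g7=0, g8=1, g9=0, g10=0, g11=0.
So the outputs are Y1=0, Y2=0. (Without the fault they would be Y1=0, Y2=1.)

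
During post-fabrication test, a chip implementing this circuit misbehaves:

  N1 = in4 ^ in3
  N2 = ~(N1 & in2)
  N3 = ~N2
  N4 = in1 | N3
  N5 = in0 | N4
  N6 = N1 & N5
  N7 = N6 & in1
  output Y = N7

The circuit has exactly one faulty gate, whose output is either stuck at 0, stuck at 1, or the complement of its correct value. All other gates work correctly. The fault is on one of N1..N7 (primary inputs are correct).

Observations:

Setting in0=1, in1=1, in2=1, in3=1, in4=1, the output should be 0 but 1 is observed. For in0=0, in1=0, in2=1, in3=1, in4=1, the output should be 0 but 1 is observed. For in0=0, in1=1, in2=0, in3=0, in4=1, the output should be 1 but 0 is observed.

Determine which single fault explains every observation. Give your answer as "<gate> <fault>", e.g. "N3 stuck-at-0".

Fault-free values for test 1 (in0=1, in1=1, in2=1, in3=1, in4=1): N1=0, N2=1, N3=0, N4=1, N5=1, N6=0, N7=0, giving Y=0. Observed 1.
Test 1: faults giving observed 1 are {N1 stuck-at-1, N1 inverted output, N6 stuck-at-1, N6 inverted output, N7 stuck-at-1, N7 inverted output}.
Test 2 (in0=0, in1=0, in2=1, in3=1, in4=1): fault-free N1=0, N2=1, N3=0, N4=0, N5=0, N6=0, N7=0 → 0; observed 1. Eliminates N1 stuck-at-1, N1 inverted output, N6 stuck-at-1, N6 inverted output.
Test 3 (in0=0, in1=1, in2=0, in3=0, in4=1): fault-free N1=1, N2=1, N3=0, N4=1, N5=1, N6=1, N7=1 → 1; observed 0. Eliminates N7 stuck-at-1.
Only N7 inverted output is consistent with every test.

N7 inverted output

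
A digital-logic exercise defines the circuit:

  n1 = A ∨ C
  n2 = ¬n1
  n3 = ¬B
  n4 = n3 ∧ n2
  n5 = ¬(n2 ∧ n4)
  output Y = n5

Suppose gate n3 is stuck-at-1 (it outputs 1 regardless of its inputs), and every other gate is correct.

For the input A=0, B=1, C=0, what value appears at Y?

0

Propagate with n3 forced: n1=0, n2=1, n3=1 [stuck-at-1], n4=1, n5=0.
So Y = 0. (Without the fault it would be 1.)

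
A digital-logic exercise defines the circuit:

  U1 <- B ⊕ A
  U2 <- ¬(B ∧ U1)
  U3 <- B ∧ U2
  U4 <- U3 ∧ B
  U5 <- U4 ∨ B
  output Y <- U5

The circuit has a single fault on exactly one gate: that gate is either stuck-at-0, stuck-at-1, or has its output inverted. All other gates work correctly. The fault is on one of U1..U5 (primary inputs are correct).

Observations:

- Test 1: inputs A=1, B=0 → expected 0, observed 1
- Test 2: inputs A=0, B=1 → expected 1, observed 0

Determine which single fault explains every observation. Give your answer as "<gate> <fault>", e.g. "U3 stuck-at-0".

Fault-free values for test 1 (A=1, B=0): U1=1, U2=1, U3=0, U4=0, U5=0, giving Y=0. Observed 1.
Test 1: faults giving observed 1 are {U4 stuck-at-1, U4 inverted output, U5 stuck-at-1, U5 inverted output}.
Test 2 (A=0, B=1): fault-free U1=1, U2=0, U3=0, U4=0, U5=1 → 1; observed 0. Eliminates U4 stuck-at-1, U4 inverted output, U5 stuck-at-1.
Only U5 inverted output is consistent with every test.

U5 inverted output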